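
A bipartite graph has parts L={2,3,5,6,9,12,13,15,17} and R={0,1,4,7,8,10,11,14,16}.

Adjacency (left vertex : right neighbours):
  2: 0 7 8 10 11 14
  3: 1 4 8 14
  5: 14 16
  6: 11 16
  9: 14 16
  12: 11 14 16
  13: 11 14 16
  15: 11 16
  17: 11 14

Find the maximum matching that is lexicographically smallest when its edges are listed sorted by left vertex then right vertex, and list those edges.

Lex-smallest maximum matching: {(2,0), (3,1), (5,14), (6,11), (9,16)}

|M| = 5 (so the lex-smallest maximum matching has 5 edges)
process left vertices in ascending order; for each, take the smallest-labelled available neighbour that still permits 5 edges overall, or leave it unmatched if none does
lex-smallest matching: {2-0, 3-1, 5-14, 6-11, 9-16}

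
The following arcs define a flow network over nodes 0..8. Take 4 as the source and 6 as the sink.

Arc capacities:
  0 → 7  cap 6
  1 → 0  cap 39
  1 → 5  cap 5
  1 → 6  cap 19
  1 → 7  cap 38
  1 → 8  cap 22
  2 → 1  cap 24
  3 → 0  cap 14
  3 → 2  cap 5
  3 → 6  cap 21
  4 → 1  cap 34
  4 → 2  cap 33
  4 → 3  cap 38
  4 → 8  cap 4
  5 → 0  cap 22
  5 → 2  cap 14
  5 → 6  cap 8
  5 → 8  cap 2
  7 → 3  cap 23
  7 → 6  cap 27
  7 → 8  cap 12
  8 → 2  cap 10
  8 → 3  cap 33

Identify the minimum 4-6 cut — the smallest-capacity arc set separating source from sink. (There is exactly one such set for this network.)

augment #1: 4→1→6 push 19
augment #2: 4→3→6 push 21
augment #3: 4→1→5→6 push 5
augment #4: 4→1→7→6 push 10
augment #5: 4→2→1→7→6 push 17
max flow = 72; residual-reachable set from 4 gives S-side
cut edges (S→T): {(1,5), (1,6), (3,6), (7,6)} total cap 72

Min-cut arcs: {(1,5), (1,6), (3,6), (7,6)} (total capacity 72)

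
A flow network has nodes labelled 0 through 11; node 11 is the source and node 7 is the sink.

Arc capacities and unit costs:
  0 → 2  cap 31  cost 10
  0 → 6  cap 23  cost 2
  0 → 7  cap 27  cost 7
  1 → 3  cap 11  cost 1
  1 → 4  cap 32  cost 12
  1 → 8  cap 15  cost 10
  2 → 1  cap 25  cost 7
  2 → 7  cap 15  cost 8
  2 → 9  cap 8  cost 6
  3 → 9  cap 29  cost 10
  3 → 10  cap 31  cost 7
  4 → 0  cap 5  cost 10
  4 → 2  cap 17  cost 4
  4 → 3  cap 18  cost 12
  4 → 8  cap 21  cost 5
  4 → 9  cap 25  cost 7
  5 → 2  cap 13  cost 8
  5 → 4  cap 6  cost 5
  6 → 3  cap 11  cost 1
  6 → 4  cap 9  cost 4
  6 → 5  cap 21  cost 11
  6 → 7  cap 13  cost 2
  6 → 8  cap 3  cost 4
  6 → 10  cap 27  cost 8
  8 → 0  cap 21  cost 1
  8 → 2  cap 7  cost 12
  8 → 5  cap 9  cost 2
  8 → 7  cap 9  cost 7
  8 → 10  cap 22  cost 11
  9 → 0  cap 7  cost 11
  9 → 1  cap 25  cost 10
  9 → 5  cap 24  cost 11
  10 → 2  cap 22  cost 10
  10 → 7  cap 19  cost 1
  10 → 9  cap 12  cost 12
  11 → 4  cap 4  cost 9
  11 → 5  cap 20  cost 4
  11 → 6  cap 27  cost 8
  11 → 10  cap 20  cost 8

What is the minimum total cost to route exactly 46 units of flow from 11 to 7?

Minimum cost for 46 units: 578

shortest-cost path #1: 11→10→7 push 19 @ unit cost 9 (adds 171)
shortest-cost path #2: 11→6→7 push 13 @ unit cost 10 (adds 130)
shortest-cost path #3: 11→6→8→7 push 3 @ unit cost 19 (adds 57)
shortest-cost path #4: 11→5→2→7 push 11 @ unit cost 20 (adds 220)
total cost = 578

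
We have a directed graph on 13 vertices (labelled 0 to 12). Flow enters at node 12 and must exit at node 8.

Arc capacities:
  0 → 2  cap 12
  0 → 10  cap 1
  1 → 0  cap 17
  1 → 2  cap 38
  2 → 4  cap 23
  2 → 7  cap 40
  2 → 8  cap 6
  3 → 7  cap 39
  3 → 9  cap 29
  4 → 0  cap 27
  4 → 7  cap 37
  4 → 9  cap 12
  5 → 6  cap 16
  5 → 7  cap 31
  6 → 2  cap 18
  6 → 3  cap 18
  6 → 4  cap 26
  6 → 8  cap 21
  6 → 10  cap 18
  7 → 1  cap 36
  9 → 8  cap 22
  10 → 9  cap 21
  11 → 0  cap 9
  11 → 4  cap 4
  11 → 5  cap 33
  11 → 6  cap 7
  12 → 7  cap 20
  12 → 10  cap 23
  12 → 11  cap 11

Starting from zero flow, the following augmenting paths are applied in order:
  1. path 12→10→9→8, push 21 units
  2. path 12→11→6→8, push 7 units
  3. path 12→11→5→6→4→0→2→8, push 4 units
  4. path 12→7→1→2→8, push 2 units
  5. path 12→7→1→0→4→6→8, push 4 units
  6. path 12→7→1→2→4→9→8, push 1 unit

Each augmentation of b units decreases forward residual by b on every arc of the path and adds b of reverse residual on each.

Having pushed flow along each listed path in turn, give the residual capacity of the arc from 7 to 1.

after path 1 (12→10→9→8, push 21): res(7,1)=36
after path 2 (12→11→6→8, push 7): res(7,1)=36
after path 3 (12→11→5→6→4→0→2→8, push 4): res(7,1)=36
after path 4 (12→7→1→2→8, push 2): res(7,1)=34
after path 5 (12→7→1→0→4→6→8, push 4): res(7,1)=30
after path 6 (12→7→1→2→4→9→8, push 1): res(7,1)=29

Residual capacity of (7,1): 29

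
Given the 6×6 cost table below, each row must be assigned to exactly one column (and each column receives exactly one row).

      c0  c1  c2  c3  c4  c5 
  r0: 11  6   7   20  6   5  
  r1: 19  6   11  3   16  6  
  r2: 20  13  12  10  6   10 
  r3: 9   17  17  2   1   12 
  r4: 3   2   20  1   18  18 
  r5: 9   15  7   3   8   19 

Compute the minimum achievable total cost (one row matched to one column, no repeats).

optimal assignment: row0→col5 (cost 5), row1→col1 (cost 6), row2→col4 (cost 6), row3→col3 (cost 2), row4→col0 (cost 3), row5→col2 (cost 7)
total = 5 + 6 + 6 + 2 + 3 + 7 = 29

Minimum assignment cost: 29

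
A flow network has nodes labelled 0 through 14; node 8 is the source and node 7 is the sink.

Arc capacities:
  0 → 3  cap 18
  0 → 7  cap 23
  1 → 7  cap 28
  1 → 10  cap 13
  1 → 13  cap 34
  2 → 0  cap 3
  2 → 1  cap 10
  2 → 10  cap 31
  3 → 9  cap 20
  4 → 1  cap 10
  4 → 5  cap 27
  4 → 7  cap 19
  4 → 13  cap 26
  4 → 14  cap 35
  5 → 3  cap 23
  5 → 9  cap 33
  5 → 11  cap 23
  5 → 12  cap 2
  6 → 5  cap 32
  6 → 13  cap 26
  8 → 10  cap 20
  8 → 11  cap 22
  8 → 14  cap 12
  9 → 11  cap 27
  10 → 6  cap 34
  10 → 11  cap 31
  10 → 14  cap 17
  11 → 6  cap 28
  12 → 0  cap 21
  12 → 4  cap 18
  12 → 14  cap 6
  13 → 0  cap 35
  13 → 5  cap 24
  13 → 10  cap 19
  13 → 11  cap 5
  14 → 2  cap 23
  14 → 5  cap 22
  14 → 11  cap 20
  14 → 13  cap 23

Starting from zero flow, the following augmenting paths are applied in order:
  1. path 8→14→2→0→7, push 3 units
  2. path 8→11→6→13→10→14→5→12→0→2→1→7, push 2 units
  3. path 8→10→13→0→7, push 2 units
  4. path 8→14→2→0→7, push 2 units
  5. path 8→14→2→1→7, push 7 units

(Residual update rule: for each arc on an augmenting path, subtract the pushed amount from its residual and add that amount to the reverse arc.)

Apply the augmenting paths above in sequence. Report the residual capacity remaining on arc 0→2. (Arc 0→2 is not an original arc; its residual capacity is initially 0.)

after path 1 (8→14→2→0→7, push 3): res(0,2)=3
after path 2 (8→11→6→13→10→14→5→12→0→2→1→7, push 2): res(0,2)=1
after path 3 (8→10→13→0→7, push 2): res(0,2)=1
after path 4 (8→14→2→0→7, push 2): res(0,2)=3
after path 5 (8→14→2→1→7, push 7): res(0,2)=3

Residual capacity of (0,2): 3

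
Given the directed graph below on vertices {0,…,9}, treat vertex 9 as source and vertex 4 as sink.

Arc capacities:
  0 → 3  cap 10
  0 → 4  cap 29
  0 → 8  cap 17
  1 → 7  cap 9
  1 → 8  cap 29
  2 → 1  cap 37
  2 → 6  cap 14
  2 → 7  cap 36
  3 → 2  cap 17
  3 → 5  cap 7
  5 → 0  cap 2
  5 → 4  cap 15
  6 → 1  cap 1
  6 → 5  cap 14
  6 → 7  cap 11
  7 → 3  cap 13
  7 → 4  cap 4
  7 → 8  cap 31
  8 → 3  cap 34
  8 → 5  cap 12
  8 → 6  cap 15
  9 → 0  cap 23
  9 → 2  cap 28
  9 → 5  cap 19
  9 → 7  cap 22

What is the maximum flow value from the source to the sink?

augment #1: 9→0→4 bottleneck 23, total now 23
augment #2: 9→5→4 bottleneck 15, total now 38
augment #3: 9→7→4 bottleneck 4, total now 42
augment #4: 9→5→0→4 bottleneck 2, total now 44

Maximum flow value: 44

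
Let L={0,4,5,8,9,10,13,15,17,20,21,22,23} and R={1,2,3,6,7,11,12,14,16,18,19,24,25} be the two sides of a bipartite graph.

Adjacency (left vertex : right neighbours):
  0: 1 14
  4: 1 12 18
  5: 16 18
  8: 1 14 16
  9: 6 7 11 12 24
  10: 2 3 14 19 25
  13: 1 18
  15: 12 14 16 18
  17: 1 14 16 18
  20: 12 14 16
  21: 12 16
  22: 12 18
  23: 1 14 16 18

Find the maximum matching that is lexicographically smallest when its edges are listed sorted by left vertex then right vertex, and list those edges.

Lex-smallest maximum matching: {(0,1), (4,12), (5,16), (8,14), (9,6), (10,2), (13,18)}

|M| = 7 (so the lex-smallest maximum matching has 7 edges)
process left vertices in ascending order; for each, take the smallest-labelled available neighbour that still permits 7 edges overall, or leave it unmatched if none does
lex-smallest matching: {0-1, 4-12, 5-16, 8-14, 9-6, 10-2, 13-18}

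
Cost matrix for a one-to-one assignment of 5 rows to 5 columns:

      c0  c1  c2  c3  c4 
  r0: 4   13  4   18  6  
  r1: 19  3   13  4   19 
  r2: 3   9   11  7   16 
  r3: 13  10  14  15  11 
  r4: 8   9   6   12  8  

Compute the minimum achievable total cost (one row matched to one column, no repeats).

one of 2 optimal assignments: row0→col2 (cost 4), row1→col3 (cost 4), row2→col0 (cost 3), row3→col1 (cost 10), row4→col4 (cost 8)
total = 4 + 4 + 3 + 10 + 8 = 29

Minimum assignment cost: 29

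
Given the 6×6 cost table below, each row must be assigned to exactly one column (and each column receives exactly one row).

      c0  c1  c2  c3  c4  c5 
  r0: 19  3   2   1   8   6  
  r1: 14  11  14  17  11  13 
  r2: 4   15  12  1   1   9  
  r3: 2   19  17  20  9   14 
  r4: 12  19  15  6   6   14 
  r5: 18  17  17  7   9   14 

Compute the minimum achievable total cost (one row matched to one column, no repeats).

one of 2 optimal assignments: row0→col2 (cost 2), row1→col1 (cost 11), row2→col3 (cost 1), row3→col0 (cost 2), row4→col4 (cost 6), row5→col5 (cost 14)
total = 2 + 11 + 1 + 2 + 6 + 14 = 36

Minimum assignment cost: 36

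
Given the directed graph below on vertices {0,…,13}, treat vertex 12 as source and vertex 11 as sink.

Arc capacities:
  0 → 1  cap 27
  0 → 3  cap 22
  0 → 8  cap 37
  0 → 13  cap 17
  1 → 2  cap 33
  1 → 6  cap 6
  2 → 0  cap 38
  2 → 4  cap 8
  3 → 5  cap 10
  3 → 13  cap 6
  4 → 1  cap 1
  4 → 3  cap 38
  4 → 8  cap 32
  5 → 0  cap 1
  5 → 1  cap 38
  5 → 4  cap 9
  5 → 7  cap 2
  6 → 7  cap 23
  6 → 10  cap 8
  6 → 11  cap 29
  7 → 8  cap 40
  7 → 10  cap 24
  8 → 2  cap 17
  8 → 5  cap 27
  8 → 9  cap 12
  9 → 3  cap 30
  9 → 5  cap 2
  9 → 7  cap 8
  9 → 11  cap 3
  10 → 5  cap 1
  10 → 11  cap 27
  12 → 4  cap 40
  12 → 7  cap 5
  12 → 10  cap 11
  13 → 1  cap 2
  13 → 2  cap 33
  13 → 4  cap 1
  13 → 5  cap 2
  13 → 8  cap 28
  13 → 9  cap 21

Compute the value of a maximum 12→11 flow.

augment #1: 12→10→11 bottleneck 11, total now 11
augment #2: 12→7→10→11 bottleneck 5, total now 16
augment #3: 12→4→1→6→11 bottleneck 1, total now 17
augment #4: 12→4→8→9→11 bottleneck 3, total now 20
augment #5: 12→4→3→5→1→6→11 bottleneck 5, total now 25
augment #6: 12→4→3→5→7→10→11 bottleneck 2, total now 27
augment #7: 12→4→8→9→7→10→11 bottleneck 8, total now 35

Maximum flow value: 35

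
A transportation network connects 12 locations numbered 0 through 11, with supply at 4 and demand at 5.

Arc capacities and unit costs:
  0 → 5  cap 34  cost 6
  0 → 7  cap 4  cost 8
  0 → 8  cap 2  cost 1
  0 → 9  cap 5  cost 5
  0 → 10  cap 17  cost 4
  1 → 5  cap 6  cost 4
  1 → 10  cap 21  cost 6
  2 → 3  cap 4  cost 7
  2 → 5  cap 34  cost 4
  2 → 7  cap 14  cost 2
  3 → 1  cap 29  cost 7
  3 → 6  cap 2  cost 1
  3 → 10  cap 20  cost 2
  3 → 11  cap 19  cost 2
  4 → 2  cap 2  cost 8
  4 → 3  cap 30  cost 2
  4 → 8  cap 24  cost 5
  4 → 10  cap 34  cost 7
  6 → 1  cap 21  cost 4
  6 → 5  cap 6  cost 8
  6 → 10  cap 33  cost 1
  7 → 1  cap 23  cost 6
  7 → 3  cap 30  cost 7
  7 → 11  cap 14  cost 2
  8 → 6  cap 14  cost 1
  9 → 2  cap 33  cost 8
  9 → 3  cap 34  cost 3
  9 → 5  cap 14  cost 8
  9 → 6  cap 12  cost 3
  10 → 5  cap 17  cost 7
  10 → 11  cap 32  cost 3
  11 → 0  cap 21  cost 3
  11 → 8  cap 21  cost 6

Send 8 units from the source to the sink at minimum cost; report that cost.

Minimum cost for 8 units: 88

shortest-cost path #1: 4→3→6→5 push 2 @ unit cost 11 (adds 22)
shortest-cost path #2: 4→3→10→5 push 6 @ unit cost 11 (adds 66)
total cost = 88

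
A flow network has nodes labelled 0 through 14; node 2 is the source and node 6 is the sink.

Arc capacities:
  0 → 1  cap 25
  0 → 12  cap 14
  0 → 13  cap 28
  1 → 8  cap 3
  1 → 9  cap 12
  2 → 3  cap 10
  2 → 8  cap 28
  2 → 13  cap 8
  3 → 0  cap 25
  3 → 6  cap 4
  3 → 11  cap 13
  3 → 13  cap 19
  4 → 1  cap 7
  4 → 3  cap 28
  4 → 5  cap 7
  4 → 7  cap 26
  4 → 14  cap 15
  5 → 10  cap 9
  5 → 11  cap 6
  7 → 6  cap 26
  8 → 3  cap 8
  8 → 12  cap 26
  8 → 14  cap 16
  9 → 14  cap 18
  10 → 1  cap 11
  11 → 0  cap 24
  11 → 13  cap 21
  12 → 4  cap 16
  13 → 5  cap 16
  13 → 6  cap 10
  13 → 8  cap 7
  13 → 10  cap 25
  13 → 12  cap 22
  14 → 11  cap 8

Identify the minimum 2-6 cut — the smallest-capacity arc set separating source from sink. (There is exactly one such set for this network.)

Min-cut arcs: {(3,6), (12,4), (13,6)} (total capacity 30)

augment #1: 2→3→6 push 4
augment #2: 2→13→6 push 8
augment #3: 2→3→13→6 push 2
augment #4: 2→8→12→4→7→6 push 16
max flow = 30; residual-reachable set from 2 gives S-side
cut edges (S→T): {(3,6), (12,4), (13,6)} total cap 30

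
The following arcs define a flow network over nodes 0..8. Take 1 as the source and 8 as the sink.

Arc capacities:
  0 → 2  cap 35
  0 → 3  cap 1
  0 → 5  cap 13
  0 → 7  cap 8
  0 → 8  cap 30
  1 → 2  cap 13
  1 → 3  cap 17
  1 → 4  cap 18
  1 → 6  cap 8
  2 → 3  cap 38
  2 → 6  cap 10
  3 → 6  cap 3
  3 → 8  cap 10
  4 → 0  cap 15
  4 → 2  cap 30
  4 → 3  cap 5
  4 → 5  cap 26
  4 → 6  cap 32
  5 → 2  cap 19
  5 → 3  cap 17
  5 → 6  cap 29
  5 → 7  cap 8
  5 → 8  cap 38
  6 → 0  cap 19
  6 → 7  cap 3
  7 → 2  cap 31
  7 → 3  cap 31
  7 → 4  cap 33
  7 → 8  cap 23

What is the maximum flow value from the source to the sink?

Maximum flow value: 49

augment #1: 1→3→8 bottleneck 10, total now 10
augment #2: 1→4→0→8 bottleneck 15, total now 25
augment #3: 1→4→5→8 bottleneck 3, total now 28
augment #4: 1→6→0→8 bottleneck 8, total now 36
augment #5: 1→2→6→0→8 bottleneck 7, total now 43
augment #6: 1→2→6→7→8 bottleneck 3, total now 46
augment #7: 1→3→6→0→5→8 bottleneck 3, total now 49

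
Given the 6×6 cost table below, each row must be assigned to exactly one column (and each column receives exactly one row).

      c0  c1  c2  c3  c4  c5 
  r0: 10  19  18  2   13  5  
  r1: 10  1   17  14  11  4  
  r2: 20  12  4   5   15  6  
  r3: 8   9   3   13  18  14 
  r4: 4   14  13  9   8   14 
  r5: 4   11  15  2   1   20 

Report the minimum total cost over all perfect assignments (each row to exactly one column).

Minimum assignment cost: 17

optimal assignment: row0→col3 (cost 2), row1→col1 (cost 1), row2→col5 (cost 6), row3→col2 (cost 3), row4→col0 (cost 4), row5→col4 (cost 1)
total = 2 + 1 + 6 + 3 + 4 + 1 = 17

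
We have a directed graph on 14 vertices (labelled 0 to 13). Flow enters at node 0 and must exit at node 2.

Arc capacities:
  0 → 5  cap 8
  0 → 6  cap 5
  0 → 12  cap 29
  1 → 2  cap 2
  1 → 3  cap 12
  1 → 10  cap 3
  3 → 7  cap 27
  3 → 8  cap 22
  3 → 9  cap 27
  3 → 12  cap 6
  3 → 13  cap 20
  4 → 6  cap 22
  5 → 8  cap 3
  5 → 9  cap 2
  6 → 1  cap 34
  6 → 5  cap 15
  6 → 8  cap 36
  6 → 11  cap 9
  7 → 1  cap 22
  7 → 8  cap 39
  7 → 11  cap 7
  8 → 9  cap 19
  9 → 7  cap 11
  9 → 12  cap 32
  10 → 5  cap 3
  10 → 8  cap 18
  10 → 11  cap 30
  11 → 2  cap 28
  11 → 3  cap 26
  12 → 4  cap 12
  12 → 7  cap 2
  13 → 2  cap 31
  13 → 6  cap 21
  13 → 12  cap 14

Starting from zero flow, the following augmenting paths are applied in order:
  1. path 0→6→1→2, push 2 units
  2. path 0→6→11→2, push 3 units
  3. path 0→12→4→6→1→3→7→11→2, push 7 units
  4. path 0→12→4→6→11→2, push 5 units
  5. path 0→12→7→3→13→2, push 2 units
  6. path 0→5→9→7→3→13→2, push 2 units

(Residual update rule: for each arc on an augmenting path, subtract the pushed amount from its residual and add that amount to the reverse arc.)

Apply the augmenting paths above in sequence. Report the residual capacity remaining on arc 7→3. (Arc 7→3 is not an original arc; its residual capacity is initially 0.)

after path 1 (0→6→1→2, push 2): res(7,3)=0
after path 2 (0→6→11→2, push 3): res(7,3)=0
after path 3 (0→12→4→6→1→3→7→11→2, push 7): res(7,3)=7
after path 4 (0→12→4→6→11→2, push 5): res(7,3)=7
after path 5 (0→12→7→3→13→2, push 2): res(7,3)=5
after path 6 (0→5→9→7→3→13→2, push 2): res(7,3)=3

Residual capacity of (7,3): 3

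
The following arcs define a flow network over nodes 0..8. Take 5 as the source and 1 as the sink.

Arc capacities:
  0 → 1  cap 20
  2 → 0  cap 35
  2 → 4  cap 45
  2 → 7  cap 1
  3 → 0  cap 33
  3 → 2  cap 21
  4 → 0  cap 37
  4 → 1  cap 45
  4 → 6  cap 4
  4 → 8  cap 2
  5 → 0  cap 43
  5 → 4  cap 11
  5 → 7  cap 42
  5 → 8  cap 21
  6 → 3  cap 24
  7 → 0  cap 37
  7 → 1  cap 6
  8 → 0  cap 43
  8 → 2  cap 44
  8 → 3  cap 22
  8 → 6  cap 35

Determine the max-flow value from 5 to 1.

augment #1: 5→0→1 bottleneck 20, total now 20
augment #2: 5→4→1 bottleneck 11, total now 31
augment #3: 5→7→1 bottleneck 6, total now 37
augment #4: 5→8→2→4→1 bottleneck 21, total now 58

Maximum flow value: 58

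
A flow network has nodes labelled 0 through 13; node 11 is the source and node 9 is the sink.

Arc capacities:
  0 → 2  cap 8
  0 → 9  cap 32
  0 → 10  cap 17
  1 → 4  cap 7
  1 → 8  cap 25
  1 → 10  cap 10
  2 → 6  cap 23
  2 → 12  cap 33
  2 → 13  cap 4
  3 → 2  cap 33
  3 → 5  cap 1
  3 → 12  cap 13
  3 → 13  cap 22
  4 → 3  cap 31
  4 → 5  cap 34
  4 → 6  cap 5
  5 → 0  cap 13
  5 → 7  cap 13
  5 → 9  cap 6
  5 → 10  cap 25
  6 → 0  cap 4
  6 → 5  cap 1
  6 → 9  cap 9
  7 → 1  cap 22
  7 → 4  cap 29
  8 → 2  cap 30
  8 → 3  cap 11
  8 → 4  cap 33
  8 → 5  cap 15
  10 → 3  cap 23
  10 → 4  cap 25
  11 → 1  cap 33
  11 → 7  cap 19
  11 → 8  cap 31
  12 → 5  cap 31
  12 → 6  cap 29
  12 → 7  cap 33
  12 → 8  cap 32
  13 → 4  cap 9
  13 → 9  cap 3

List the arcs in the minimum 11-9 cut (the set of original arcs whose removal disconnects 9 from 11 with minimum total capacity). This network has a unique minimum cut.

Min-cut arcs: {(5,0), (5,9), (6,0), (6,9), (13,9)} (total capacity 35)

augment #1: 11→8→5→9 push 6
augment #2: 11→1→4→6→9 push 5
augment #3: 11→8→2→6→9 push 4
augment #4: 11→8→2→13→9 push 3
augment #5: 11→8→5→0→9 push 9
augment #6: 11→1→4→5→0→9 push 2
augment #7: 11→7→4→5→0→9 push 2
augment #8: 11→8→2→6→0→9 push 4
max flow = 35; residual-reachable set from 11 gives S-side
cut edges (S→T): {(5,0), (5,9), (6,0), (6,9), (13,9)} total cap 35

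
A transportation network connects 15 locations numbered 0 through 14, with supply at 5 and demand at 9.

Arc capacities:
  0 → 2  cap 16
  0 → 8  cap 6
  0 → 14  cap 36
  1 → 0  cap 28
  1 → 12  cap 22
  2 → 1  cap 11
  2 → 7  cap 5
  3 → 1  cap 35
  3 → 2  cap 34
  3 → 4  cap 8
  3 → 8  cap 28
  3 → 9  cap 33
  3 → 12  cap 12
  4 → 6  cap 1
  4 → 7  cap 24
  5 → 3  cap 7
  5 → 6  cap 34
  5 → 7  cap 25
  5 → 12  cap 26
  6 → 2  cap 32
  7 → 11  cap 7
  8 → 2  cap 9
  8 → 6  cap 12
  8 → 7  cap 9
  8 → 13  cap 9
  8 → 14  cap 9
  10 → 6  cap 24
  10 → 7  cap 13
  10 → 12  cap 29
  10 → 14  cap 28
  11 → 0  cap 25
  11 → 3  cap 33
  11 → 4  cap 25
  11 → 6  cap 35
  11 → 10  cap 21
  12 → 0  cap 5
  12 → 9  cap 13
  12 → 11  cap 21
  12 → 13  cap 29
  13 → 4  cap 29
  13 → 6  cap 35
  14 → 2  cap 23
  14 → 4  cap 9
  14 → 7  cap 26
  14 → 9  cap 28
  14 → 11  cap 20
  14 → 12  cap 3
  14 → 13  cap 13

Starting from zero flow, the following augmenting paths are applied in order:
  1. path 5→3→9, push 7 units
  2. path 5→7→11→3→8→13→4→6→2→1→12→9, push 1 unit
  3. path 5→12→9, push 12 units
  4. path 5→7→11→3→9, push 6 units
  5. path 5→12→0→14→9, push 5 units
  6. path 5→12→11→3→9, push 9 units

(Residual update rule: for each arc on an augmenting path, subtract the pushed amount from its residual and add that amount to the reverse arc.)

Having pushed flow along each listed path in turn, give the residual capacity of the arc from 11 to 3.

after path 1 (5→3→9, push 7): res(11,3)=33
after path 2 (5→7→11→3→8→13→4→6→2→1→12→9, push 1): res(11,3)=32
after path 3 (5→12→9, push 12): res(11,3)=32
after path 4 (5→7→11→3→9, push 6): res(11,3)=26
after path 5 (5→12→0→14→9, push 5): res(11,3)=26
after path 6 (5→12→11→3→9, push 9): res(11,3)=17

Residual capacity of (11,3): 17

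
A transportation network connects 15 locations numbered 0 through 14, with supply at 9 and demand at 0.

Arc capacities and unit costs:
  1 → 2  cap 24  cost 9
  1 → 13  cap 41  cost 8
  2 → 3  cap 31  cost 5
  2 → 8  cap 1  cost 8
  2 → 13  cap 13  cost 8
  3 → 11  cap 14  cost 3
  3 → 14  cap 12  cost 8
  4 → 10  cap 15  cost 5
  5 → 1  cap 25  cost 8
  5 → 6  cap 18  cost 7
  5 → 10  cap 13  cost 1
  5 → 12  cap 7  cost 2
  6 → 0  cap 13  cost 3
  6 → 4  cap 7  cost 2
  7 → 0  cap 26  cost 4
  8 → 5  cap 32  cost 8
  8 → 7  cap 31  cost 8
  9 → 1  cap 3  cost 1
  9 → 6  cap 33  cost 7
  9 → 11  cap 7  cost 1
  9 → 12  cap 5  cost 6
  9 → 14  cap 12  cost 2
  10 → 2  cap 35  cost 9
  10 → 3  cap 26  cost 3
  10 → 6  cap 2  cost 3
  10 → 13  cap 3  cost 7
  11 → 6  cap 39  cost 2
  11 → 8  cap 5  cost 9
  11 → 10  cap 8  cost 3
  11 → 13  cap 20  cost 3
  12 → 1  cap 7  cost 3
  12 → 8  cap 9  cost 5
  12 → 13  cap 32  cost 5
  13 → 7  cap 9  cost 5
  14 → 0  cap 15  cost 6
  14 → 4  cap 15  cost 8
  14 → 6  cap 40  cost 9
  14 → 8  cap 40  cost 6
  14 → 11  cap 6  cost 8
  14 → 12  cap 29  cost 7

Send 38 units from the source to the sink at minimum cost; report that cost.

Minimum cost for 38 units: 445

shortest-cost path #1: 9→11→6→0 push 7 @ unit cost 6 (adds 42)
shortest-cost path #2: 9→14→0 push 12 @ unit cost 8 (adds 96)
shortest-cost path #3: 9→6→0 push 6 @ unit cost 10 (adds 60)
shortest-cost path #4: 9→6→11→13→7→0 push 7 @ unit cost 17 (adds 119)
shortest-cost path #5: 9→1→13→7→0 push 2 @ unit cost 18 (adds 36)
shortest-cost path #6: 9→12→8→7→0 push 4 @ unit cost 23 (adds 92)
total cost = 445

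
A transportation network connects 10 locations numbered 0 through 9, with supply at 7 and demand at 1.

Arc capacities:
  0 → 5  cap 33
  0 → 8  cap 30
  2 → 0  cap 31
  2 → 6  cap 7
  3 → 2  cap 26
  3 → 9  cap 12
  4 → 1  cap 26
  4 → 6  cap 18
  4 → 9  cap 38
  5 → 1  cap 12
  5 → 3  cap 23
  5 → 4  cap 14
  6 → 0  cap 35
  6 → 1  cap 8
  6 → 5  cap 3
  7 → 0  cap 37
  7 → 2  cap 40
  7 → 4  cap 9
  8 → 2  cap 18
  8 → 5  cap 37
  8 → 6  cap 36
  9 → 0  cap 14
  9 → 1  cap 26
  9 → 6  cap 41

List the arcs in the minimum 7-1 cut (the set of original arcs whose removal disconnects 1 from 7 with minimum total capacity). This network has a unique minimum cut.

Min-cut arcs: {(3,9), (5,1), (5,4), (6,1), (7,4)} (total capacity 55)

augment #1: 7→4→1 push 9
augment #2: 7→0→5→1 push 12
augment #3: 7→2→6→1 push 7
augment #4: 7→0→5→4→1 push 14
augment #5: 7→0→8→6→1 push 1
augment #6: 7→0→5→3→9→1 push 7
augment #7: 7→0→8→5→3→9→1 push 3
augment #8: 7→2→0→8→5→3→9→1 push 2
max flow = 55; residual-reachable set from 7 gives S-side
cut edges (S→T): {(3,9), (5,1), (5,4), (6,1), (7,4)} total cap 55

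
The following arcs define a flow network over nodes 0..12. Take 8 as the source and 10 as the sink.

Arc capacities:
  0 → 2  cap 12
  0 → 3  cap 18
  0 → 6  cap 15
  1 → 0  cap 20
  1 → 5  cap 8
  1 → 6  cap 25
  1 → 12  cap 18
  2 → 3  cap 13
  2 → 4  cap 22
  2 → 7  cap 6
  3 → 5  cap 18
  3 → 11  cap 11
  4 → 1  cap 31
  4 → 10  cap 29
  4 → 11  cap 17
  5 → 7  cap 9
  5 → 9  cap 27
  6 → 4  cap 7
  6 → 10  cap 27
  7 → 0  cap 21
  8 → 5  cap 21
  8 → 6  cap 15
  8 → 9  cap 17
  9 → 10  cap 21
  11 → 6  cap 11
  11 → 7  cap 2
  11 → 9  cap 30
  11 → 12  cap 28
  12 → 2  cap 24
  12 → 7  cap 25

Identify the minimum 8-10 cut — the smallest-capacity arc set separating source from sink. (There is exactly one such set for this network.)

augment #1: 8→6→10 push 15
augment #2: 8→9→10 push 17
augment #3: 8→5→9→10 push 4
augment #4: 8→5→7→0→6→10 push 9
max flow = 45; residual-reachable set from 8 gives S-side
cut edges (S→T): {(5,7), (8,6), (9,10)} total cap 45

Min-cut arcs: {(5,7), (8,6), (9,10)} (total capacity 45)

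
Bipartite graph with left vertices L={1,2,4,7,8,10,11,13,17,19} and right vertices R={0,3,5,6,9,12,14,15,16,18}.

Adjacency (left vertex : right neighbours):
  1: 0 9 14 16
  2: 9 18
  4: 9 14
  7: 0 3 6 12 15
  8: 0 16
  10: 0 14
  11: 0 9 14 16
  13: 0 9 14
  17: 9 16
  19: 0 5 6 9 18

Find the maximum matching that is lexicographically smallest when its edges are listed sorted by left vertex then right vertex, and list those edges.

|M| = 7 (so the lex-smallest maximum matching has 7 edges)
process left vertices in ascending order; for each, take the smallest-labelled available neighbour that still permits 7 edges overall, or leave it unmatched if none does
lex-smallest matching: {1-0, 2-18, 4-9, 7-3, 8-16, 10-14, 19-5}

Lex-smallest maximum matching: {(1,0), (2,18), (4,9), (7,3), (8,16), (10,14), (19,5)}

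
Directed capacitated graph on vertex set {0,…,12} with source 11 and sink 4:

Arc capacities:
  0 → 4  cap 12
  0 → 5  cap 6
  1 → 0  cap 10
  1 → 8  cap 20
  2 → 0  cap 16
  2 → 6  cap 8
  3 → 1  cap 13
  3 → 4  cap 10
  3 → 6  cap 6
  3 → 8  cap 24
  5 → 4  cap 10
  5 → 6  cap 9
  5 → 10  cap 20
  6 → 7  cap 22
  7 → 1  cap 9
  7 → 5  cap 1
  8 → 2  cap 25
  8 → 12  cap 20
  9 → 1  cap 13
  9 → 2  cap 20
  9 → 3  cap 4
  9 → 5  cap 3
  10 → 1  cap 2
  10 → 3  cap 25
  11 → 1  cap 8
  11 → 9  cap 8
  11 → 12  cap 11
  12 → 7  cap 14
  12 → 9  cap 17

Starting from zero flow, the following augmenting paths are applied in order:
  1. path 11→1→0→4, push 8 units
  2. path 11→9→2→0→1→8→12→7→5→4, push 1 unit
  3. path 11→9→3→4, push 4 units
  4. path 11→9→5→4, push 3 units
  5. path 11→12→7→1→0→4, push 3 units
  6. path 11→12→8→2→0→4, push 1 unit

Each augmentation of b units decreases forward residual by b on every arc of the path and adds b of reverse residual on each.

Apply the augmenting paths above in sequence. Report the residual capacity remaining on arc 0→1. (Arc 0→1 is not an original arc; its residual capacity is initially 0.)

after path 1 (11→1→0→4, push 8): res(0,1)=8
after path 2 (11→9→2→0→1→8→12→7→5→4, push 1): res(0,1)=7
after path 3 (11→9→3→4, push 4): res(0,1)=7
after path 4 (11→9→5→4, push 3): res(0,1)=7
after path 5 (11→12→7→1→0→4, push 3): res(0,1)=10
after path 6 (11→12→8→2→0→4, push 1): res(0,1)=10

Residual capacity of (0,1): 10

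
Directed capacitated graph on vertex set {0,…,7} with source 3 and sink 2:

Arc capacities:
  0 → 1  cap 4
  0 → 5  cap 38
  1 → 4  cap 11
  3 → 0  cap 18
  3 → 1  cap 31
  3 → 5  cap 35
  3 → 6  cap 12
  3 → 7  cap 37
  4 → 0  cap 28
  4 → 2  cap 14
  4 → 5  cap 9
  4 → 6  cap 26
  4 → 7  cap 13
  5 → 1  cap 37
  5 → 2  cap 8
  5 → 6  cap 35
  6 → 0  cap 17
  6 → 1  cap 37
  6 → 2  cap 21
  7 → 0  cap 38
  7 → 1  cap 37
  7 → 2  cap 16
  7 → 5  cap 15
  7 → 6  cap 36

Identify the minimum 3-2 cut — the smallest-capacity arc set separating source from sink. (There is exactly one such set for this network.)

Min-cut arcs: {(1,4), (5,2), (6,2), (7,2)} (total capacity 56)

augment #1: 3→5→2 push 8
augment #2: 3→6→2 push 12
augment #3: 3→7→2 push 16
augment #4: 3→1→4→2 push 11
augment #5: 3→5→6→2 push 9
max flow = 56; residual-reachable set from 3 gives S-side
cut edges (S→T): {(1,4), (5,2), (6,2), (7,2)} total cap 56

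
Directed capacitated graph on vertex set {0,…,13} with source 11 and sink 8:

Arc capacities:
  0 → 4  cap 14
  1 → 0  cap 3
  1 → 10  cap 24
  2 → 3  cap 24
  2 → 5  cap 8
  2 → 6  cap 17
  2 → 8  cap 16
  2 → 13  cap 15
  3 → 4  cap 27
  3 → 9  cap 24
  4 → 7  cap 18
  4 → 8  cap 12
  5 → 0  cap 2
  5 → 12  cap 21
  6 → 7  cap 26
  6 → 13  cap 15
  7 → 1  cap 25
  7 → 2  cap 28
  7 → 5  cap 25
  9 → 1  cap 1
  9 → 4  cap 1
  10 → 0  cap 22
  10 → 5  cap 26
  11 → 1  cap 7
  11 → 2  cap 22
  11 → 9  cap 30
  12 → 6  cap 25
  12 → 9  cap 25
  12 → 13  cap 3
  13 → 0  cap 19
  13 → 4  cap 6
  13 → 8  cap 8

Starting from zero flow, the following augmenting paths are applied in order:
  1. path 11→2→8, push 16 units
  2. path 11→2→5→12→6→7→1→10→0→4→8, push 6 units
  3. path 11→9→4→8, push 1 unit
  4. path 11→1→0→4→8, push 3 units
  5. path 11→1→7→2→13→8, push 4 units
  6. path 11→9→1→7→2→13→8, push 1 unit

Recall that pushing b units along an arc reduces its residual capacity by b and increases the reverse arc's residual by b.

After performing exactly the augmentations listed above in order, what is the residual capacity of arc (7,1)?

Residual capacity of (7,1): 24

after path 1 (11→2→8, push 16): res(7,1)=25
after path 2 (11→2→5→12→6→7→1→10→0→4→8, push 6): res(7,1)=19
after path 3 (11→9→4→8, push 1): res(7,1)=19
after path 4 (11→1→0→4→8, push 3): res(7,1)=19
after path 5 (11→1→7→2→13→8, push 4): res(7,1)=23
after path 6 (11→9→1→7→2→13→8, push 1): res(7,1)=24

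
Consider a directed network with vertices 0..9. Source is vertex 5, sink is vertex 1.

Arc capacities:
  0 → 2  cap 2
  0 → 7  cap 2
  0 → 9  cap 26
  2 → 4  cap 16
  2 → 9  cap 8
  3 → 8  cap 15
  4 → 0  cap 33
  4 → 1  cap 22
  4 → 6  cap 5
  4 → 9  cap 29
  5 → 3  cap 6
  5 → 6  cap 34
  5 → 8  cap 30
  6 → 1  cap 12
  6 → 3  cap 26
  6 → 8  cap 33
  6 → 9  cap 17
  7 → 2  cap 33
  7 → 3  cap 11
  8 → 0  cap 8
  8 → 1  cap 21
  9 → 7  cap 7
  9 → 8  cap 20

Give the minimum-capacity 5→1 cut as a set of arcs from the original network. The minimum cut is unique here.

augment #1: 5→6→1 push 12
augment #2: 5→8→1 push 21
augment #3: 5→8→0→2→4→1 push 2
augment #4: 5→6→9→7→2→4→1 push 7
augment #5: 5→8→0→7→2→4→1 push 2
max flow = 44; residual-reachable set from 5 gives S-side
cut edges (S→T): {(0,2), (0,7), (6,1), (8,1), (9,7)} total cap 44

Min-cut arcs: {(0,2), (0,7), (6,1), (8,1), (9,7)} (total capacity 44)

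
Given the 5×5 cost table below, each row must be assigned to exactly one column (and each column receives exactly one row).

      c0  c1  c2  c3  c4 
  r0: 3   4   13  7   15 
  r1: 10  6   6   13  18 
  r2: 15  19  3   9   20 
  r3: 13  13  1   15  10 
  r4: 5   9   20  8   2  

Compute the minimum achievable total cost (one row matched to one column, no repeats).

Minimum assignment cost: 21

optimal assignment: row0→col0 (cost 3), row1→col1 (cost 6), row2→col3 (cost 9), row3→col2 (cost 1), row4→col4 (cost 2)
total = 3 + 6 + 9 + 1 + 2 = 21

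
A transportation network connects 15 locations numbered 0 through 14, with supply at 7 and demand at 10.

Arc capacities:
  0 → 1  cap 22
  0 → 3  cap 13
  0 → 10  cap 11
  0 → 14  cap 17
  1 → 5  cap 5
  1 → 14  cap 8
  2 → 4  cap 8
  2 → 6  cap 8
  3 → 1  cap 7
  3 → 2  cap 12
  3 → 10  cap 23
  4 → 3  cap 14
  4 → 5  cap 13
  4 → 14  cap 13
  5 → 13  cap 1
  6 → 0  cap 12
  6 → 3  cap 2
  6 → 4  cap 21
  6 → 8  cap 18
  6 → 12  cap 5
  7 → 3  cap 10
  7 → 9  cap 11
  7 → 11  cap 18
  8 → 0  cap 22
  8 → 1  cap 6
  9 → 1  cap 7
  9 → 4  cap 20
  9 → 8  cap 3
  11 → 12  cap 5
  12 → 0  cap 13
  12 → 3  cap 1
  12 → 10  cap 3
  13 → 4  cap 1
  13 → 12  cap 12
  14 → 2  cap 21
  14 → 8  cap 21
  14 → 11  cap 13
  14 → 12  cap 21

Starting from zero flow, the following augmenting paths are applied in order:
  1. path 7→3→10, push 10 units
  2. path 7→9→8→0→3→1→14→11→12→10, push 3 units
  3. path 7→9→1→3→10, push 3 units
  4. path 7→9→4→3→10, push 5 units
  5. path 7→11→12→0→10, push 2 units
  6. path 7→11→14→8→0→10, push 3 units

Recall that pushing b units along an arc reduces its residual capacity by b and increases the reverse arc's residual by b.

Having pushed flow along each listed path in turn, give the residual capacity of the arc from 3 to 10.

Residual capacity of (3,10): 5

after path 1 (7→3→10, push 10): res(3,10)=13
after path 2 (7→9→8→0→3→1→14→11→12→10, push 3): res(3,10)=13
after path 3 (7→9→1→3→10, push 3): res(3,10)=10
after path 4 (7→9→4→3→10, push 5): res(3,10)=5
after path 5 (7→11→12→0→10, push 2): res(3,10)=5
after path 6 (7→11→14→8→0→10, push 3): res(3,10)=5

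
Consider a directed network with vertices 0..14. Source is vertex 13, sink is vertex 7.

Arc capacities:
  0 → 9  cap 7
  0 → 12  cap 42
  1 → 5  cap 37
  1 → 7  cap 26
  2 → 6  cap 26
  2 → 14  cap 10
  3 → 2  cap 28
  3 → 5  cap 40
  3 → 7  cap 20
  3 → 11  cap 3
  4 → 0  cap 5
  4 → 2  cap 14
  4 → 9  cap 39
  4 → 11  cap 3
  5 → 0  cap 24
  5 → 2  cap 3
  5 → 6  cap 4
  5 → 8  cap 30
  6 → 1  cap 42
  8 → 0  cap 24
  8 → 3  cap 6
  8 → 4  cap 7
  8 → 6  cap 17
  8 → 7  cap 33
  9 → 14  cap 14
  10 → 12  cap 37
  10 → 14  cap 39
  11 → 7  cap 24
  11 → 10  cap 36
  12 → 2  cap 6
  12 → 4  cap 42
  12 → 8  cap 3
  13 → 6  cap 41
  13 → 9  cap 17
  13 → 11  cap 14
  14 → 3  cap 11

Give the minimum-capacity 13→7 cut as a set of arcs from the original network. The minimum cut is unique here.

Min-cut arcs: {(13,6), (13,11), (14,3)} (total capacity 66)

augment #1: 13→11→7 push 14
augment #2: 13→6→1→7 push 26
augment #3: 13→9→14→3→7 push 11
augment #4: 13→6→1→5→8→7 push 15
max flow = 66; residual-reachable set from 13 gives S-side
cut edges (S→T): {(13,6), (13,11), (14,3)} total cap 66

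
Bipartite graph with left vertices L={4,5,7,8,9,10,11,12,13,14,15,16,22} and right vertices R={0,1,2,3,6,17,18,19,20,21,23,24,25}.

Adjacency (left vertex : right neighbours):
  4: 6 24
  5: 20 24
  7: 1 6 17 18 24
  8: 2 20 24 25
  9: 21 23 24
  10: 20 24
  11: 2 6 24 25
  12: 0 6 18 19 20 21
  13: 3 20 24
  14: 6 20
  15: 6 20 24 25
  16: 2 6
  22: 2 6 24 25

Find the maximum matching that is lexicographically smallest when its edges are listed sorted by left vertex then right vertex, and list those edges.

|M| = 9 (so the lex-smallest maximum matching has 9 edges)
process left vertices in ascending order; for each, take the smallest-labelled available neighbour that still permits 9 edges overall, or leave it unmatched if none does
lex-smallest matching: {4-6, 5-20, 7-1, 8-2, 9-21, 10-24, 11-25, 12-0, 13-3}

Lex-smallest maximum matching: {(4,6), (5,20), (7,1), (8,2), (9,21), (10,24), (11,25), (12,0), (13,3)}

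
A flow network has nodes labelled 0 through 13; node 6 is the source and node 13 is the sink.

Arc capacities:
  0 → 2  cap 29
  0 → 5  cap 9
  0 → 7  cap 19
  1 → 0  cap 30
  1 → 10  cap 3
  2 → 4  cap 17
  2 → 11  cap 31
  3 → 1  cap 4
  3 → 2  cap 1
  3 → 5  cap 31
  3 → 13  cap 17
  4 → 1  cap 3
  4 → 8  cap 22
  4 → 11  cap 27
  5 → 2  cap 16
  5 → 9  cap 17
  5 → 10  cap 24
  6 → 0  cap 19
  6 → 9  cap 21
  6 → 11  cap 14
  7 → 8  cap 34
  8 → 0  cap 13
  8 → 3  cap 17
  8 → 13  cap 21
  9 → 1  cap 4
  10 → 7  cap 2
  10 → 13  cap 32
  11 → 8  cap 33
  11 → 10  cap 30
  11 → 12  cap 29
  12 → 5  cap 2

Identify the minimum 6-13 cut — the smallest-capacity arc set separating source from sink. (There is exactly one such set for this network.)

augment #1: 6→11→8→13 push 14
augment #2: 6→0→5→10→13 push 9
augment #3: 6→0→7→8→13 push 7
augment #4: 6→9→1→10→13 push 3
augment #5: 6→0→2→11→10→13 push 3
augment #6: 6→9→1→0→2→11→10→13 push 1
max flow = 37; residual-reachable set from 6 gives S-side
cut edges (S→T): {(6,0), (6,11), (9,1)} total cap 37

Min-cut arcs: {(6,0), (6,11), (9,1)} (total capacity 37)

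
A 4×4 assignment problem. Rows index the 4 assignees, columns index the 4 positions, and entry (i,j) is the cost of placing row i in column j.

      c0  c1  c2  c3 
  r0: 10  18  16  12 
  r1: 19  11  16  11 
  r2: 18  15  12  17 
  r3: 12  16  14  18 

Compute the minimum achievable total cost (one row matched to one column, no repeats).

Minimum assignment cost: 47

optimal assignment: row0→col3 (cost 12), row1→col1 (cost 11), row2→col2 (cost 12), row3→col0 (cost 12)
total = 12 + 11 + 12 + 12 = 47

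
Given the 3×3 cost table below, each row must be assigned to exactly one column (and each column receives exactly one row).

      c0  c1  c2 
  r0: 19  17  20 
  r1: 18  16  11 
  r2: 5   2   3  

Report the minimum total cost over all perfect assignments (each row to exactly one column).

Minimum assignment cost: 32

optimal assignment: row0→col0 (cost 19), row1→col2 (cost 11), row2→col1 (cost 2)
total = 19 + 11 + 2 = 32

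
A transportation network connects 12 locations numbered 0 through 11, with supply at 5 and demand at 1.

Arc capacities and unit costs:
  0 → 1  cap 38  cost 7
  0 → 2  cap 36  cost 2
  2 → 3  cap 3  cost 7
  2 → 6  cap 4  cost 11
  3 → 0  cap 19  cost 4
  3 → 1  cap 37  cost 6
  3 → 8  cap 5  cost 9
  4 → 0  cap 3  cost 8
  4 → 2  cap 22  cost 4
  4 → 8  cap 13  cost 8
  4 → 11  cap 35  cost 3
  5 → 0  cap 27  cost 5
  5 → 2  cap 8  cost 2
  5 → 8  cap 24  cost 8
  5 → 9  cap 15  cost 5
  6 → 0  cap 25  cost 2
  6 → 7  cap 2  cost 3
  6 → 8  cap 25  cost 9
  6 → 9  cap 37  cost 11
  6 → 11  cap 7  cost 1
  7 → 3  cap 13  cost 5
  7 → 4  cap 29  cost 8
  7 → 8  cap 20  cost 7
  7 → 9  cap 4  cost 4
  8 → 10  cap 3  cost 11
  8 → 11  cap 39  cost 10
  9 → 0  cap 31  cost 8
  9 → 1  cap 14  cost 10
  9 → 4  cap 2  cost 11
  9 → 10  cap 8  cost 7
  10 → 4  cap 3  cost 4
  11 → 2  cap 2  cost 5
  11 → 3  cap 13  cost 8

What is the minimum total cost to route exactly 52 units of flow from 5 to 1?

Minimum cost for 52 units: 783

shortest-cost path #1: 5→0→1 push 27 @ unit cost 12 (adds 324)
shortest-cost path #2: 5→9→1 push 14 @ unit cost 15 (adds 210)
shortest-cost path #3: 5→2→3→1 push 3 @ unit cost 15 (adds 45)
shortest-cost path #4: 5→9→0→1 push 1 @ unit cost 20 (adds 20)
shortest-cost path #5: 5→2→6→0→1 push 4 @ unit cost 22 (adds 88)
shortest-cost path #6: 5→8→11→3→1 push 3 @ unit cost 32 (adds 96)
total cost = 783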